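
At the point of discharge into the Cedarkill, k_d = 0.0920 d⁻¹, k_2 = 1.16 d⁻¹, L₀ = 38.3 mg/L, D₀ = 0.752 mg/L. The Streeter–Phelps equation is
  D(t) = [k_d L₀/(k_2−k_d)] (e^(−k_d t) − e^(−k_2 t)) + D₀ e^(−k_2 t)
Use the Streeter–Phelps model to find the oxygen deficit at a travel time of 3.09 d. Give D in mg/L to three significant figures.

k_d L₀/(k_2−k_d) = 0.0920×38.3/(1.16−0.0920) = 3.524/1.068 = 3.299 mg/L.
e^(−k_d t) = e^(−0.0920×3.090) = 0.7526; e^(−k_2 t) = e^(−1.16×3.090) = 0.02775.
D = 3.299 × (0.7526 − 0.02775) + 0.752 × 0.02775 = 2.391 + 0.02087 = 2.412 mg/L.

D ≈ 2.41 mg/L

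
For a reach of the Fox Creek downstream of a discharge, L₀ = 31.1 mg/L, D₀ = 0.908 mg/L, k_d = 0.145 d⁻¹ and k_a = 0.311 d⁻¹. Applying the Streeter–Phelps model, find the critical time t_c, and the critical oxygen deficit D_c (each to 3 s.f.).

With k_a/k_d = 2.145 and 1 − D₀(k_a−k_d)/(k_d L₀) = 0.9666,
t_c = ln(2.145 × 0.9666) / (0.311 − 0.145) = ln(2.073) / 0.1660 = 0.7291/0.1660 = 4.392 d.
D_c = (k_d/k_a) L₀ e^(−k_d t_c) = (0.145/0.311) × 31.1 × e^(−0.145×4.392) = 0.4662 × 31.1 × 0.5290 = 7.670 mg/L.

t_c ≈ 4.39 d; D_c ≈ 7.67 mg/L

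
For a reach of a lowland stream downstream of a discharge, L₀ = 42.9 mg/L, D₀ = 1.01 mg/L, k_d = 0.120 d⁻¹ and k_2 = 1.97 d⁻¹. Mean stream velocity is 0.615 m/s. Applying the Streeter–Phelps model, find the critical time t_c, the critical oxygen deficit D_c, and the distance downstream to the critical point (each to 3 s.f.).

t_c = [1/(k_2−k_d)] ln[(k_2/k_d)(1 − D₀(k_2−k_d)/(k_d L₀))]
= [1/(1.97−0.120)] ln[(1.97/0.120)(1 − 1.01×1.850/(0.120×42.9))]
= (1/1.850) ln[16.42 × 0.6370] = 0.5405 × ln(10.46) = 0.5405 × 2.347 = 1.269 d.
L(t_c) = L₀ e^(−k_d t_c) = 42.9 × 0.8588 = 36.84 mg/L, and at the critical point k_2 D_c = k_d L, so D_c = (0.120/1.97) × 36.84 = 2.244 mg/L.
x_c = v t_c = 0.615 m/s × 1.269 d × 86400 s/d = 67420 m ≈ 67.4 km.

t_c ≈ 1.27 d; D_c ≈ 2.24 mg/L; x_c ≈ 67.4 km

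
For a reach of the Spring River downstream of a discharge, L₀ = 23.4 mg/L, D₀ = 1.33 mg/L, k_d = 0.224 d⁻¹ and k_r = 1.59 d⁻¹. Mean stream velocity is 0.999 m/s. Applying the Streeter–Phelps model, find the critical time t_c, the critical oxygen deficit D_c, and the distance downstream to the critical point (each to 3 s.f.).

t_c ≈ 1.12 d; D_c ≈ 2.56 mg/L; x_c ≈ 96.9 km

At the critical point dD/dt = 0, so k_d L₀ e^(−k_d t) = k_r D. Substituting D(t) from the Streeter–Phelps equation and solving for t gives
t_c = ln[(k_r/k_d)(1 − D₀(k_r−k_d)/(k_d L₀))] / (k_r−k_d).
Here k_r−k_d = 1.366 d⁻¹ and 1 − D₀(k_r−k_d)/(k_d L₀) = 1 − 1.33×1.366/(0.224×23.4) = 0.6534, so
t_c = ln(7.098 × 0.6534) / 1.366 = 1.534 / 1.366 = 1.123 d.
L(t_c) = L₀ e^(−k_d t_c) = 23.4 × 0.7776 = 18.19 mg/L, and at the critical point k_r D_c = k_d L, so D_c = (0.224/1.59) × 18.19 = 2.563 mg/L.
x_c = v t_c = 0.999 m/s × 1.123 d × 86400 s/d = 96950 m ≈ 96.9 km.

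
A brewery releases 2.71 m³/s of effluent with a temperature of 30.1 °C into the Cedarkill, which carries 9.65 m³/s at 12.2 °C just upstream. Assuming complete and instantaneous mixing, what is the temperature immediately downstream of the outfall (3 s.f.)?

16.1 °C

Flow-weighted mixing: C = (Q_r C_r + Q_w C_w)/(Q_r + Q_w)
= (9.65×12.2 + 2.71×30.1)/(9.65 + 2.71) = 199.3/12.36 = 16.12 °C.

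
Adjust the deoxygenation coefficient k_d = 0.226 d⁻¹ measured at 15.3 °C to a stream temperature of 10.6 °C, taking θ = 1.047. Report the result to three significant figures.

k_d ≈ 0.182 d⁻¹

k_d(T₂) = k_d(T₁) · θ^(T₂−T₁) = 0.226 × 1.047^(10.6−15.3)
= 0.226 × 1.047^-4.70 = 0.226 × 0.8058 = 0.1821 d⁻¹.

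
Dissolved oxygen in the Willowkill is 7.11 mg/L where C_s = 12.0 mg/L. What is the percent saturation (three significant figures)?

59.2 % saturation

% saturation = C/C_s × 100 = 7.11/12.0 × 100 = 59.2 %.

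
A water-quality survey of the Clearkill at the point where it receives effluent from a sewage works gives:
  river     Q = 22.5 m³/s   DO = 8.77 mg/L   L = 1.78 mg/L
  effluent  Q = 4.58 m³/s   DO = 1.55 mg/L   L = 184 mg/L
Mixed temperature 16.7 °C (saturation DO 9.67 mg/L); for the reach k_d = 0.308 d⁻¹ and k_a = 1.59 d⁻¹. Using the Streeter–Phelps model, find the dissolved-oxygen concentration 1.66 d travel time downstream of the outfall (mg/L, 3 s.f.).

DO ≈ 5.38 mg/L

Mixed DO = (22.5×8.77 + 4.58×1.55)/(22.5+4.58) = 204.4/27.08 = 7.549 mg/L.
Mixed L₀ = (22.5×1.78 + 4.58×184)/(27.08) = 882.8/27.08 = 32.60 mg/L.
Initial deficit D₀ = C_s − DO₀ = 9.67 − 7.549 = 2.121 mg/L.
D(1.66) = [0.308×32.60/(1.59−0.308)](e^(−0.308×1.66) − e^(−1.59×1.66)) + 2.121 e^(−1.59×1.66)
= 7.832 × (0.5997 − 0.07140) + 2.121 × 0.07140 = 4.289 mg/L.
DO = 9.67 − 4.289 = 5.381 mg/L.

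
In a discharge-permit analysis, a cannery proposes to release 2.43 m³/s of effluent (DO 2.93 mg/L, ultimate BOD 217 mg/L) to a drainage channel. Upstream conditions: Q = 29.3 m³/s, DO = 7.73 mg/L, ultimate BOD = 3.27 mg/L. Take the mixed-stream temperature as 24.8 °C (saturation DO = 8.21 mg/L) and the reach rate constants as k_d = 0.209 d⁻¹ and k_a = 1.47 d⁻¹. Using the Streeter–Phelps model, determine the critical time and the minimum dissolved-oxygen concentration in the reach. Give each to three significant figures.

Mixed DO = (29.3×7.73 + 2.43×2.93)/(29.3+2.43) = 233.6/31.73 = 7.362 mg/L.
Mixed L₀ = (29.3×3.27 + 2.43×217)/(31.73) = 623.1/31.73 = 19.64 mg/L.
Initial deficit D₀ = C_s − DO₀ = 8.21 − 7.362 = 0.8476 mg/L.
t_c = (1/1.261) ln[(1.47/0.209)(1 − 0.8476×1.261/(0.209×19.64))] = 0.7930 × ln(5.202) = 1.308 d.
D_c = (0.209/1.47) × 19.64 × e^(−0.209×1.308) = 0.1422 × 19.64 × 0.7609 = 2.124 mg/L.
Minimum DO = 8.21 − 2.124 = 6.086 mg/L.

t_c ≈ 1.31 d; minimum DO ≈ 6.09 mg/L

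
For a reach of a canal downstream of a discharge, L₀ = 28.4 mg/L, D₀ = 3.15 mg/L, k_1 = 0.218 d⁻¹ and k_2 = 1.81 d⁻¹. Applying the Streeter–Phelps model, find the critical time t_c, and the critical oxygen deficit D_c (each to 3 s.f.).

t_c = [1/(k_2−k_1)] ln[(k_2/k_1)(1 − D₀(k_2−k_1)/(k_1 L₀))]
= [1/(1.81−0.218)] ln[(1.81/0.218)(1 − 3.15×1.592/(0.218×28.4))]
= (1/1.592) ln[8.303 × 0.1900] = 0.6281 × ln(1.578) = 0.6281 × 0.4559 = 0.2864 d.
L(t_c) = L₀ e^(−k_1 t_c) = 28.4 × 0.9395 = 26.68 mg/L, and at the critical point k_2 D_c = k_1 L, so D_c = (0.218/1.81) × 26.68 = 3.214 mg/L.

t_c ≈ 0.286 d; D_c ≈ 3.21 mg/L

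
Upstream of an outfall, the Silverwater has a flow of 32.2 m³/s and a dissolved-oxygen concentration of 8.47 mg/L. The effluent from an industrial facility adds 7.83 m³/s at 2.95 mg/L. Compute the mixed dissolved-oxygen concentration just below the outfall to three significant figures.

7.39 mg/L

Flow-weighted mixing: C = (Q_r C_r + Q_w C_w)/(Q_r + Q_w)
= (32.2×8.47 + 7.83×2.95)/(32.2 + 7.83) = 295.8/40.03 = 7.390 mg/L.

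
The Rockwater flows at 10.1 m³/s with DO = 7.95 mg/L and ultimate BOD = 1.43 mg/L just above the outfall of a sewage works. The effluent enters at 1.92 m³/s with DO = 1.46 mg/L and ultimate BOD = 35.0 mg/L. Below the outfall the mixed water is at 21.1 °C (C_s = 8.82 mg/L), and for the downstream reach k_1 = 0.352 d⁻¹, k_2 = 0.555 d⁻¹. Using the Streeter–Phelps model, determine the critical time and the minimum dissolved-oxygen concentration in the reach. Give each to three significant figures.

t_c ≈ 1.37 d; minimum DO ≈ 6.16 mg/L

Mixed DO = (10.1×7.95 + 1.92×1.46)/(10.1+1.92) = 83.10/12.02 = 6.913 mg/L.
Mixed L₀ = (10.1×1.43 + 1.92×35.0)/(12.02) = 81.64/12.02 = 6.792 mg/L.
Initial deficit D₀ = C_s − DO₀ = 8.82 − 6.913 = 1.907 mg/L.
t_c = (1/0.2030) ln[(0.555/0.352)(1 − 1.907×0.2030/(0.352×6.792))] = 4.926 × ln(1.321) = 1.373 d.
D_c = (0.352/0.555) × 6.792 × e^(−0.352×1.373) = 0.6342 × 6.792 × 0.6167 = 2.657 mg/L.
Minimum DO = 8.82 − 2.657 = 6.163 mg/L.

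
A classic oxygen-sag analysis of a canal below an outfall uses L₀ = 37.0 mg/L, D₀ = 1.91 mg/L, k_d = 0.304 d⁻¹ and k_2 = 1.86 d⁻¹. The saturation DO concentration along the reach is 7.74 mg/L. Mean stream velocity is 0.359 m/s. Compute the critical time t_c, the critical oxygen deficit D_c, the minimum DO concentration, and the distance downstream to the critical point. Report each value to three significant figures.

t_c ≈ 0.967 d; D_c ≈ 4.51 mg/L; min DO ≈ 3.23 mg/L; x_c ≈ 30.0 km

At the critical point dD/dt = 0, so k_d L₀ e^(−k_d t) = k_2 D. Substituting D(t) from the Streeter–Phelps equation and solving for t gives
t_c = ln[(k_2/k_d)(1 − D₀(k_2−k_d)/(k_d L₀))] / (k_2−k_d).
Here k_2−k_d = 1.556 d⁻¹ and 1 − D₀(k_2−k_d)/(k_d L₀) = 1 − 1.91×1.556/(0.304×37.0) = 0.7358, so
t_c = ln(6.118 × 0.7358) / 1.556 = 1.504 / 1.556 = 0.9669 d.
D_c = (k_d/k_2) L₀ e^(−k_d t_c) = (0.304/1.86) × 37.0 × e^(−0.304×0.9669) = 0.1634 × 37.0 × 0.7453 = 4.507 mg/L.
Minimum DO = C_s − D_c = 7.74 − 4.507 = 3.233 mg/L.
x_c = v t_c = 0.359 m/s × 0.9669 d × 86400 s/d = 29990 m ≈ 30.0 km.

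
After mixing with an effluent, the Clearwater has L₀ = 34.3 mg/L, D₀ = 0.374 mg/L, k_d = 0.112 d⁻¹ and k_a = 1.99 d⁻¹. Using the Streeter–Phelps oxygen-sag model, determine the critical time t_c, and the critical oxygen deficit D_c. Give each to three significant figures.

t_c ≈ 1.42 d; D_c ≈ 1.65 mg/L

With k_a/k_d = 17.77 and 1 − D₀(k_a−k_d)/(k_d L₀) = 0.8172,
t_c = ln(17.77 × 0.8172) / (1.99 − 0.112) = ln(14.52) / 1.878 = 2.675/1.878 = 1.425 d.
D_c = (k_d/k_a) L₀ e^(−k_d t_c) = (0.112/1.99) × 34.3 × e^(−0.112×1.425) = 0.05628 × 34.3 × 0.8525 = 1.646 mg/L.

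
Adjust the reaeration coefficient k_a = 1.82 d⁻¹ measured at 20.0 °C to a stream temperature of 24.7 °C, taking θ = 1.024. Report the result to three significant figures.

k_a(T₂) = k_a(T₁) · θ^(T₂−T₁) = 1.82 × 1.024^(24.7−20.0)
= 1.82 × 1.024^4.70 = 1.82 × 1.118 = 2.035 d⁻¹.

k_a ≈ 2.03 d⁻¹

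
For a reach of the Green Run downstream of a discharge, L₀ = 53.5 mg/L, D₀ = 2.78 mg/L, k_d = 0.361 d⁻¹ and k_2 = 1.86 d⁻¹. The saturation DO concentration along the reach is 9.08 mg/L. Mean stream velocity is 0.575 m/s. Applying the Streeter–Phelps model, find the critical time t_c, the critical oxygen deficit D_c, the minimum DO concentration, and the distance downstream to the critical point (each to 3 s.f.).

t_c ≈ 0.932 d; D_c ≈ 7.42 mg/L; min DO ≈ 1.66 mg/L; x_c ≈ 46.3 km

t_c = [1/(k_2−k_d)] ln[(k_2/k_d)(1 − D₀(k_2−k_d)/(k_d L₀))]
= [1/(1.86−0.361)] ln[(1.86/0.361)(1 − 2.78×1.499/(0.361×53.5))]
= (1/1.499) ln[5.152 × 0.7842] = 0.6671 × ln(4.041) = 0.6671 × 1.396 = 0.9316 d.
L(t_c) = L₀ e^(−k_d t_c) = 53.5 × 0.7144 = 38.22 mg/L, and at the critical point k_2 D_c = k_d L, so D_c = (0.361/1.86) × 38.22 = 7.418 mg/L.
Minimum DO = C_s − D_c = 9.08 − 7.418 = 1.662 mg/L.
x_c = v t_c = 0.575 m/s × 0.9316 d × 86400 s/d = 46280 m ≈ 46.3 km.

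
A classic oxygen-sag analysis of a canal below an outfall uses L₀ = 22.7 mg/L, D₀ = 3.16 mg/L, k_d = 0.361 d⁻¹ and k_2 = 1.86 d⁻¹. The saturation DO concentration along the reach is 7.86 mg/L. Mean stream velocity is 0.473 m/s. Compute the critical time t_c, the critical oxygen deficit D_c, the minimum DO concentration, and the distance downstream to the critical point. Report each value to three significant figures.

t_c ≈ 0.518 d; D_c ≈ 3.65 mg/L; min DO ≈ 4.21 mg/L; x_c ≈ 21.2 km

With k_2/k_d = 5.152 and 1 − D₀(k_2−k_d)/(k_d L₀) = 0.4220,
t_c = ln(5.152 × 0.4220) / (1.86 − 0.361) = ln(2.174) / 1.499 = 0.7766/1.499 = 0.5181 d.
D_c = (k_d/k_2) L₀ e^(−k_d t_c) = (0.361/1.86) × 22.7 × e^(−0.361×0.5181) = 0.1941 × 22.7 × 0.8294 = 3.654 mg/L.
Minimum DO = C_s − D_c = 7.86 − 3.654 = 4.206 mg/L.
x_c = v t_c = 0.473 m/s × 0.5181 d × 86400 s/d = 21170 m ≈ 21.2 km.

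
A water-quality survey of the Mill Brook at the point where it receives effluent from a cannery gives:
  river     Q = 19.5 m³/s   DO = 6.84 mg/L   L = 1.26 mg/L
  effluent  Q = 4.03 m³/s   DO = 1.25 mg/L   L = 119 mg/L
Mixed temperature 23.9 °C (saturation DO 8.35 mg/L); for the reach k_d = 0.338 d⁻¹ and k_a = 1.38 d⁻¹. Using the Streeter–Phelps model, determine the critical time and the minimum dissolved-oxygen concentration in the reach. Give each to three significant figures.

Mixed DO = (19.5×6.84 + 4.03×1.25)/(19.5+4.03) = 138.4/23.53 = 5.883 mg/L.
Mixed L₀ = (19.5×1.26 + 4.03×119)/(23.53) = 504.1/23.53 = 21.43 mg/L.
Initial deficit D₀ = C_s − DO₀ = 8.35 − 5.883 = 2.467 mg/L.
t_c = (1/1.042) ln[(1.38/0.338)(1 − 2.467×1.042/(0.338×21.43))] = 0.9597 × ln(2.633) = 0.9292 d.
D_c = (0.338/1.38) × 21.43 × e^(−0.338×0.9292) = 0.2449 × 21.43 × 0.7305 = 3.833 mg/L.
Minimum DO = 8.35 − 3.833 = 4.517 mg/L.

t_c ≈ 0.929 d; minimum DO ≈ 4.52 mg/L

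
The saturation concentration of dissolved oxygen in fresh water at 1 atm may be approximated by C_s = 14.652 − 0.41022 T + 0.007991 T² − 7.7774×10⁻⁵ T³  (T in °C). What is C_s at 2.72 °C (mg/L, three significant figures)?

C_s = 14.652 − 0.41022×2.72 + 0.007991×2.72² − 7.7774×10⁻⁵×2.72³ = 13.59 mg/L.

C_s ≈ 13.6 mg/L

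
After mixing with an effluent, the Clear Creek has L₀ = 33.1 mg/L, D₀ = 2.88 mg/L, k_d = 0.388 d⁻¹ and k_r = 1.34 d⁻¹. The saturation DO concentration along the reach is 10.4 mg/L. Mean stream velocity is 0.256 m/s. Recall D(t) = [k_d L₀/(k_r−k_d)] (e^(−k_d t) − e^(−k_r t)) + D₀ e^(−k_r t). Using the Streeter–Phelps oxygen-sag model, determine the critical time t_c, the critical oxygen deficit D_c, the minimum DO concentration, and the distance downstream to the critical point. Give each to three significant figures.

At the critical point dD/dt = 0, so k_d L₀ e^(−k_d t) = k_r D. Substituting D(t) from the Streeter–Phelps equation and solving for t gives
t_c = ln[(k_r/k_d)(1 − D₀(k_r−k_d)/(k_d L₀))] / (k_r−k_d).
Here k_r−k_d = 0.9520 d⁻¹ and 1 − D₀(k_r−k_d)/(k_d L₀) = 1 − 2.88×0.9520/(0.388×33.1) = 0.7865, so
t_c = ln(3.454 × 0.7865) / 0.9520 = 0.9993 / 0.9520 = 1.050 d.
L(t_c) = L₀ e^(−k_d t_c) = 33.1 × 0.6655 = 22.03 mg/L, and at the critical point k_r D_c = k_d L, so D_c = (0.388/1.34) × 22.03 = 6.378 mg/L.
Minimum DO = C_s − D_c = 10.4 − 6.378 = 4.022 mg/L.
x_c = v t_c = 0.256 m/s × 1.050 d × 86400 s/d = 23220 m ≈ 23.2 km.

t_c ≈ 1.05 d; D_c ≈ 6.38 mg/L; min DO ≈ 4.02 mg/L; x_c ≈ 23.2 km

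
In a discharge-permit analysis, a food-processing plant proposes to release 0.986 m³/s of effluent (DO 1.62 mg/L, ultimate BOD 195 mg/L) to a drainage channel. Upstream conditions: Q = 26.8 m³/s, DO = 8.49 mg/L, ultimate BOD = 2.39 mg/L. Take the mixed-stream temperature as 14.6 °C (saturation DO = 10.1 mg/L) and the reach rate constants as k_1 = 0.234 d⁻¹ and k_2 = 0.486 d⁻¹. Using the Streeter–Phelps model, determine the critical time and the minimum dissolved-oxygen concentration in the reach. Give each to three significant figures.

Mixed DO = (26.8×8.49 + 0.986×1.62)/(26.8+0.986) = 229.1/27.79 = 8.246 mg/L.
Mixed L₀ = (26.8×2.39 + 0.986×195)/(27.79) = 256.3/27.79 = 9.225 mg/L.
Initial deficit D₀ = C_s − DO₀ = 10.1 − 8.246 = 1.854 mg/L.
t_c = (1/0.2520) ln[(0.486/0.234)(1 − 1.854×0.2520/(0.234×9.225))] = 3.968 × ln(1.627) = 1.933 d.
D_c = (0.234/0.486) × 9.225 × e^(−0.234×1.933) = 0.4815 × 9.225 × 0.6362 = 2.826 mg/L.
Minimum DO = 10.1 − 2.826 = 7.274 mg/L.

t_c ≈ 1.93 d; minimum DO ≈ 7.27 mg/L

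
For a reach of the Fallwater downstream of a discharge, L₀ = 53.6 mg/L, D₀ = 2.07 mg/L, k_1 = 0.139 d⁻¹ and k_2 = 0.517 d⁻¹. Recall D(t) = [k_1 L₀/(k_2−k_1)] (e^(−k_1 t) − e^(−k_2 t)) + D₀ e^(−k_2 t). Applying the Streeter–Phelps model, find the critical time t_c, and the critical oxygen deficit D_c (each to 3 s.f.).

t_c ≈ 3.18 d; D_c ≈ 9.26 mg/L

At the critical point dD/dt = 0, so k_1 L₀ e^(−k_1 t) = k_2 D. Substituting D(t) from the Streeter–Phelps equation and solving for t gives
t_c = ln[(k_2/k_1)(1 − D₀(k_2−k_1)/(k_1 L₀))] / (k_2−k_1).
Here k_2−k_1 = 0.3780 d⁻¹ and 1 − D₀(k_2−k_1)/(k_1 L₀) = 1 − 2.07×0.3780/(0.139×53.6) = 0.8950, so
t_c = ln(3.719 × 0.8950) / 0.3780 = 1.203 / 0.3780 = 3.182 d.
D_c = (k_1/k_2) L₀ e^(−k_1 t_c) = (0.139/0.517) × 53.6 × e^(−0.139×3.182) = 0.2689 × 53.6 × 0.6426 = 9.260 mg/L.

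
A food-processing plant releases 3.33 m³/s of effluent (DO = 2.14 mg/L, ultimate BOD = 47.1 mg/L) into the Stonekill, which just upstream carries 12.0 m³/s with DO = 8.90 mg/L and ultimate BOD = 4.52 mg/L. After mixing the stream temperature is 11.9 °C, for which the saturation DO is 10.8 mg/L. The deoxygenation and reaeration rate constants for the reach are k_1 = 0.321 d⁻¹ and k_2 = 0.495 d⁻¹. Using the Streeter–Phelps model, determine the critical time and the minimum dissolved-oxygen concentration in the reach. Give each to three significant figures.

Mixed DO = (12.0×8.90 + 3.33×2.14)/(12.0+3.33) = 113.9/15.33 = 7.432 mg/L.
Mixed L₀ = (12.0×4.52 + 3.33×47.1)/(15.33) = 211.1/15.33 = 13.77 mg/L.
Initial deficit D₀ = C_s − DO₀ = 10.8 − 7.432 = 3.368 mg/L.
t_c = (1/0.1740) ln[(0.495/0.321)(1 − 3.368×0.1740/(0.321×13.77))] = 5.747 × ln(1.338) = 1.672 d.
D_c = (0.321/0.495) × 13.77 × e^(−0.321×1.672) = 0.6485 × 13.77 × 0.5847 = 5.221 mg/L.
Minimum DO = 10.8 − 5.221 = 5.579 mg/L.

t_c ≈ 1.67 d; minimum DO ≈ 5.58 mg/L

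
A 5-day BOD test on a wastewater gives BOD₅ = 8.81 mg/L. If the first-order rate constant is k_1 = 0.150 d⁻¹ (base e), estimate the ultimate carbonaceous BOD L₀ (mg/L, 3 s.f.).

BOD₅ = L₀(1 − e^(−5k_1)) ⇒ L₀ = BOD₅ / (1 − e^(−5×0.150))
= 8.81 / (1 − 0.4724) = 8.81 / 0.5276 = 16.70 mg/L.

L₀ ≈ 16.7 mg/L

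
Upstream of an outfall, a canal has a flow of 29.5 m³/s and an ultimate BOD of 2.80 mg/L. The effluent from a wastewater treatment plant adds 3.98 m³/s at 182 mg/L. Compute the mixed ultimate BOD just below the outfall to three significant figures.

24.1 mg/L

Flow-weighted mixing: C = (Q_r C_r + Q_w C_w)/(Q_r + Q_w)
= (29.5×2.80 + 3.98×182)/(29.5 + 3.98) = 807.0/33.48 = 24.10 mg/L.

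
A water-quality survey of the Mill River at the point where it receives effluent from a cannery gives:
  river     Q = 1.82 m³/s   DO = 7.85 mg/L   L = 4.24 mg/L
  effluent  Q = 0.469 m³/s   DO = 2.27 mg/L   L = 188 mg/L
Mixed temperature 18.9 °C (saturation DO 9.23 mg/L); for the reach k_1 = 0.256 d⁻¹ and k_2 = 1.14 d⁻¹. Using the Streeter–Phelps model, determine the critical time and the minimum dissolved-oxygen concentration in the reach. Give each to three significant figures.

Mixed DO = (1.82×7.85 + 0.469×2.27)/(1.82+0.469) = 15.35/2.289 = 6.707 mg/L.
Mixed L₀ = (1.82×4.24 + 0.469×188)/(2.289) = 95.89/2.289 = 41.89 mg/L.
Initial deficit D₀ = C_s − DO₀ = 9.23 − 6.707 = 2.523 mg/L.
t_c = (1/0.8840) ln[(1.14/0.256)(1 − 2.523×0.8840/(0.256×41.89))] = 1.131 × ln(3.527) = 1.426 d.
D_c = (0.256/1.14) × 41.89 × e^(−0.256×1.426) = 0.2246 × 41.89 × 0.6942 = 6.530 mg/L.
Minimum DO = 9.23 − 6.530 = 2.700 mg/L.

t_c ≈ 1.43 d; minimum DO ≈ 2.70 mg/L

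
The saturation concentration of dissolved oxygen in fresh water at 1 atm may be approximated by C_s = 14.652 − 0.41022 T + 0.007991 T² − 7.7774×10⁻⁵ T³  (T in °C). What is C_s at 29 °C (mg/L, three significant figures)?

C_s = 14.652 − 0.41022×29 + 0.007991×29² − 7.7774×10⁻⁵×29³ = 7.579 mg/L.

C_s ≈ 7.58 mg/L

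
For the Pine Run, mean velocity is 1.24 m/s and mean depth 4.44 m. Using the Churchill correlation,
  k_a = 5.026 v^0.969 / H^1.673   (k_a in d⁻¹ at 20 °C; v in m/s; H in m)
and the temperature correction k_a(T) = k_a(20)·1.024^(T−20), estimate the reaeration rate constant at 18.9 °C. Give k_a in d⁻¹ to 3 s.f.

k_a ≈ 0.498 d⁻¹

k_a(20) = 5.026 × 1.24^0.969 / 4.44^1.673 = 5.026 × 1.232 / 12.11 = 0.5113 d⁻¹.
k_a(18.9) = 0.5113 × 1.024^(18.9−20) = 0.5113 × 0.9742 = 0.4981 d⁻¹.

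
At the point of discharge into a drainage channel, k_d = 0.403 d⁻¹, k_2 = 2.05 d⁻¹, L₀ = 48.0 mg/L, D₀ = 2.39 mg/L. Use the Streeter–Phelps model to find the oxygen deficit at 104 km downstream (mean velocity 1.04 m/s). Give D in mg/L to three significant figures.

D ≈ 6.49 mg/L

Travel time t = x/v = 104 km / (1.04 m/s) = 104000 m / 1.04 m/s = 100000 s = 1.157 d.
k_d L₀/(k_2−k_d) = 0.403×48.0/(2.05−0.403) = 19.34/1.647 = 11.74 mg/L.
e^(−k_d t) = e^(−0.403×1.157) = 0.6272; e^(−k_2 t) = e^(−2.05×1.157) = 0.09323.
D = 11.74 × (0.6272 − 0.09323) + 2.39 × 0.09323 = 6.272 + 0.2228 = 6.495 mg/L.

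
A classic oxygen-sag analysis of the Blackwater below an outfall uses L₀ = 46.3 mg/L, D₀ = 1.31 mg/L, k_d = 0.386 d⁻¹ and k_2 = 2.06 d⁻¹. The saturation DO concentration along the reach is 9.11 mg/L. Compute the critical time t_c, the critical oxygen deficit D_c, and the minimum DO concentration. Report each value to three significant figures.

With k_2/k_d = 5.337 and 1 − D₀(k_2−k_d)/(k_d L₀) = 0.8773,
t_c = ln(5.337 × 0.8773) / (2.06 − 0.386) = ln(4.682) / 1.674 = 1.544/1.674 = 0.9222 d.
L(t_c) = L₀ e^(−k_d t_c) = 46.3 × 0.7005 = 32.43 mg/L, and at the critical point k_2 D_c = k_d L, so D_c = (0.386/2.06) × 32.43 = 6.077 mg/L.
Minimum DO = C_s − D_c = 9.11 − 6.077 = 3.033 mg/L.

t_c ≈ 0.922 d; D_c ≈ 6.08 mg/L; min DO ≈ 3.03 mg/L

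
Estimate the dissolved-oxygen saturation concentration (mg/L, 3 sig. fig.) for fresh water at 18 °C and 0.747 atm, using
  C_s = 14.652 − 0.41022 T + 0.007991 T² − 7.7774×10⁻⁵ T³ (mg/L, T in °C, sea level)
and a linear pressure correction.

At sea level: C_s = 14.652 − 0.41022×18 + 0.007991×18² − 7.7774×10⁻⁵×18³ = 9.404 mg/L.
Pressure correction: C_s' = 9.404 × 0.747 = 7.024 mg/L.

C_s ≈ 7.02 mg/L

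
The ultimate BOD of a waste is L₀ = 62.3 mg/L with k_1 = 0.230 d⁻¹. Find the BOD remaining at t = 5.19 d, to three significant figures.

L ≈ 18.9 mg/L

L_t = L₀ e^(−k_1 t) = 62.3 × e^(−0.230×5.19) = 62.3 × 0.3031 = 18.88 mg/L.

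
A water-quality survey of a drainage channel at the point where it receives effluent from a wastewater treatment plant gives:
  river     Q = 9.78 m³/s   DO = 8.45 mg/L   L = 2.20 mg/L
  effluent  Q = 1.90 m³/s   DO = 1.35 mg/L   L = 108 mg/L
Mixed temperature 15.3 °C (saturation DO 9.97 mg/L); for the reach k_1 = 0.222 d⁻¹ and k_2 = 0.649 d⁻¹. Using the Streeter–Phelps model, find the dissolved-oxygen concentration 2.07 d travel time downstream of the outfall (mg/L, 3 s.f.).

Mixed DO = (9.78×8.45 + 1.90×1.35)/(9.78+1.90) = 85.21/11.68 = 7.295 mg/L.
Mixed L₀ = (9.78×2.20 + 1.90×108)/(11.68) = 226.7/11.68 = 19.41 mg/L.
Initial deficit D₀ = C_s − DO₀ = 9.97 − 7.295 = 2.675 mg/L.
D(2.07) = [0.222×19.41/(0.649−0.222)](e^(−0.222×2.07) − e^(−0.649×2.07)) + 2.675 e^(−0.649×2.07)
= 10.09 × (0.6316 − 0.2609) + 2.675 × 0.2609 = 4.438 mg/L.
DO = 9.97 − 4.438 = 5.532 mg/L.

DO ≈ 5.53 mg/L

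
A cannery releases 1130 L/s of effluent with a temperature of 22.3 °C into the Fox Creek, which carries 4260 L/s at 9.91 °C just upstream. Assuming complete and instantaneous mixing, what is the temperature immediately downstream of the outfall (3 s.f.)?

12.5 °C

Flow-weighted mixing: C = (Q_r C_r + Q_w C_w)/(Q_r + Q_w)
= (4260×9.91 + 1130×22.3)/(4260 + 1130) = 67420/5390 = 12.51 °C.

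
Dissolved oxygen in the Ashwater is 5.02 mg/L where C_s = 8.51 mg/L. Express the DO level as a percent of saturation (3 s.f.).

59.0 % saturation

% saturation = C/C_s × 100 = 5.02/8.51 × 100 = 59.0 %.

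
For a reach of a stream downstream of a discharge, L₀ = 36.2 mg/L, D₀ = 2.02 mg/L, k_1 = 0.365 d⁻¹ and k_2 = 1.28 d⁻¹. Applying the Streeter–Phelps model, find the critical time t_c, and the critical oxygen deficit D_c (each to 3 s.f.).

t_c ≈ 1.21 d; D_c ≈ 6.65 mg/L

At the critical point dD/dt = 0, so k_1 L₀ e^(−k_1 t) = k_2 D. Substituting D(t) from the Streeter–Phelps equation and solving for t gives
t_c = ln[(k_2/k_1)(1 − D₀(k_2−k_1)/(k_1 L₀))] / (k_2−k_1).
Here k_2−k_1 = 0.9150 d⁻¹ and 1 − D₀(k_2−k_1)/(k_1 L₀) = 1 − 2.02×0.9150/(0.365×36.2) = 0.8601, so
t_c = ln(3.507 × 0.8601) / 0.9150 = 1.104 / 0.9150 = 1.207 d.
D_c = (k_1/k_2) L₀ e^(−k_1 t_c) = (0.365/1.28) × 36.2 × e^(−0.365×1.207) = 0.2852 × 36.2 × 0.6438 = 6.645 mg/L.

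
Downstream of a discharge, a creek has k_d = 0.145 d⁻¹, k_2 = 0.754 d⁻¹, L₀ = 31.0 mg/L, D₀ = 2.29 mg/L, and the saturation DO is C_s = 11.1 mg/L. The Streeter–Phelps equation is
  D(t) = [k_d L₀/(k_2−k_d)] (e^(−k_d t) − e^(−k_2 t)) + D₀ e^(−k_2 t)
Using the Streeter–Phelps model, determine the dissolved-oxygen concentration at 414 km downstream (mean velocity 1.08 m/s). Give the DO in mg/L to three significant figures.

Travel time t = x/v = 414 km / (1.08 m/s) = 414000 m / 1.08 m/s = 383300 s = 4.437 d.
k_d L₀/(k_2−k_d) = 0.145×31.0/(0.754−0.145) = 4.495/0.6090 = 7.381 mg/L.
e^(−k_d t) = e^(−0.145×4.437) = 0.5255; e^(−k_2 t) = e^(−0.754×4.437) = 0.03525.
D = 7.381 × (0.5255 − 0.03525) + 2.29 × 0.03525 = 3.619 + 0.08072 = 3.700 mg/L.
DO = C_s − D = 11.1 − 3.700 = 7.400 mg/L.

DO ≈ 7.40 mg/L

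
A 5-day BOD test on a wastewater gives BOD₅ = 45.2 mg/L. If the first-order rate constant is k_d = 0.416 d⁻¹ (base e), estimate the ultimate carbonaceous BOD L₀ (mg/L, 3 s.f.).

BOD₅ = L₀(1 − e^(−5k_d)) ⇒ L₀ = BOD₅ / (1 − e^(−5×0.416))
= 45.2 / (1 − 0.1249) = 45.2 / 0.8751 = 51.65 mg/L.

L₀ ≈ 51.7 mg/L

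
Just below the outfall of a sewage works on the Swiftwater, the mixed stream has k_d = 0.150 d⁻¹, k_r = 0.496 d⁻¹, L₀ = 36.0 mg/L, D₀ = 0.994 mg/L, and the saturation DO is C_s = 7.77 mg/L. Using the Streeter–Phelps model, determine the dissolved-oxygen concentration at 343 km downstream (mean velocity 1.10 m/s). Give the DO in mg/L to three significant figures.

DO ≈ 1.13 mg/L

Travel time t = x/v = 343 km / (1.10 m/s) = 343000 m / 1.10 m/s = 311800 s = 3.609 d.
k_d L₀/(k_r−k_d) = 0.150×36.0/(0.496−0.150) = 5.400/0.3460 = 15.61 mg/L.
e^(−k_d t) = e^(−0.150×3.609) = 0.5820; e^(−k_r t) = e^(−0.496×3.609) = 0.1669.
D = 15.61 × (0.5820 − 0.1669) + 0.994 × 0.1669 = 6.477 + 0.1659 = 6.643 mg/L.
DO = C_s − D = 7.77 − 6.643 = 1.127 mg/L.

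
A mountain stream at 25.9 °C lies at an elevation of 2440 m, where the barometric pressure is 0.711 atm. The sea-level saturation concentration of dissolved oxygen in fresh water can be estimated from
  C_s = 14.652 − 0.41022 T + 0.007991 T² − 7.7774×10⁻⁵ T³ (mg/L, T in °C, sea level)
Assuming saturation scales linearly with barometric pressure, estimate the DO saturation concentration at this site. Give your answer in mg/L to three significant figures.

At sea level: C_s = 14.652 − 0.41022×25.9 + 0.007991×25.9² − 7.7774×10⁻⁵×25.9³ = 8.037 mg/L.
Pressure correction: C_s' = 8.037 × 0.711 = 5.714 mg/L.

C_s ≈ 5.71 mg/L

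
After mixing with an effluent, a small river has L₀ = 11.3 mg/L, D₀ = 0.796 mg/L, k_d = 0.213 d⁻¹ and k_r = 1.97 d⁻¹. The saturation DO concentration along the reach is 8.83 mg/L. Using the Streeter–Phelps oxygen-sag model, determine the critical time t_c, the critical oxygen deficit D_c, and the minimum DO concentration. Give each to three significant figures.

t_c ≈ 0.771 d; D_c ≈ 1.04 mg/L; min DO ≈ 7.79 mg/L

With k_r/k_d = 9.249 and 1 − D₀(k_r−k_d)/(k_d L₀) = 0.4189,
t_c = ln(9.249 × 0.4189) / (1.97 − 0.213) = ln(3.875) / 1.757 = 1.354/1.757 = 0.7709 d.
D_c = (k_d/k_r) L₀ e^(−k_d t_c) = (0.213/1.97) × 11.3 × e^(−0.213×0.7709) = 0.1081 × 11.3 × 0.8486 = 1.037 mg/L.
Minimum DO = C_s − D_c = 8.83 − 1.037 = 7.793 mg/L.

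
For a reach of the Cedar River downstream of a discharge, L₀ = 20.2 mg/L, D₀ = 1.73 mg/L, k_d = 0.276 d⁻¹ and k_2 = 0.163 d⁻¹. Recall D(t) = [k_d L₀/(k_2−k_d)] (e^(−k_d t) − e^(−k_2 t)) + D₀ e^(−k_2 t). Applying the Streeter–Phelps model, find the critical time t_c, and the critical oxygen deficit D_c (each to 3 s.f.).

With k_2/k_d = 0.5906 and 1 − D₀(k_2−k_d)/(k_d L₀) = 1.035,
t_c = ln(0.5906 × 1.035) / (0.163 − 0.276) = ln(0.6113) / -0.1130 = -0.4922/-0.1130 = 4.356 d.
D_c = (k_d/k_2) L₀ e^(−k_d t_c) = (0.276/0.163) × 20.2 × e^(−0.276×4.356) = 1.693 × 20.2 × 0.3005 = 10.28 mg/L.

t_c ≈ 4.36 d; D_c ≈ 10.3 mg/L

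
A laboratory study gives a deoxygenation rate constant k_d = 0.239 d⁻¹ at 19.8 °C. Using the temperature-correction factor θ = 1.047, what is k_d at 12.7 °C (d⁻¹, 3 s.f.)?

k_d(T₂) = k_d(T₁) · θ^(T₂−T₁) = 0.239 × 1.047^(12.7−19.8)
= 0.239 × 1.047^-7.10 = 0.239 × 0.7217 = 0.1725 d⁻¹.

k_d ≈ 0.172 d⁻¹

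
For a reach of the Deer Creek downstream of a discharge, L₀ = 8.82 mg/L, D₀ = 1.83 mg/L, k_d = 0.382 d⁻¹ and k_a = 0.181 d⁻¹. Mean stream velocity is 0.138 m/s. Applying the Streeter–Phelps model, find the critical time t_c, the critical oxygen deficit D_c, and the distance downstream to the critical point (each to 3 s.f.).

t_c ≈ 3.20 d; D_c ≈ 5.48 mg/L; x_c ≈ 38.2 km

At the critical point dD/dt = 0, so k_d L₀ e^(−k_d t) = k_a D. Substituting D(t) from the Streeter–Phelps equation and solving for t gives
t_c = ln[(k_a/k_d)(1 − D₀(k_a−k_d)/(k_d L₀))] / (k_a−k_d).
Here k_a−k_d = -0.2010 d⁻¹ and 1 − D₀(k_a−k_d)/(k_d L₀) = 1 − 1.83×-0.2010/(0.382×8.82) = 1.109, so
t_c = ln(0.4738 × 1.109) / -0.2010 = -0.6433 / -0.2010 = 3.201 d.
D_c = (k_d/k_a) L₀ e^(−k_d t_c) = (0.382/0.181) × 8.82 × e^(−0.382×3.201) = 2.110 × 8.82 × 0.2945 = 5.481 mg/L.
x_c = v t_c = 0.138 m/s × 3.201 d × 86400 s/d = 38160 m ≈ 38.2 km.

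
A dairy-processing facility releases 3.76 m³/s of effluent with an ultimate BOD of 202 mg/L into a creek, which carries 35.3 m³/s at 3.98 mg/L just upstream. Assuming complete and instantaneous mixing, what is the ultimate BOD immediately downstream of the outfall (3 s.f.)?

23.0 mg/L

Flow-weighted mixing: C = (Q_r C_r + Q_w C_w)/(Q_r + Q_w)
= (35.3×3.98 + 3.76×202)/(35.3 + 3.76) = 900.0/39.06 = 23.04 mg/L.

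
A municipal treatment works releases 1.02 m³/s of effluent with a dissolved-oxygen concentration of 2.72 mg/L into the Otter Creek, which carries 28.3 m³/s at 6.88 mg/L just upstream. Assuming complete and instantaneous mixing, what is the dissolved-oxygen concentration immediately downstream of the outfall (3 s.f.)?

6.74 mg/L

Flow-weighted mixing: C = (Q_r C_r + Q_w C_w)/(Q_r + Q_w)
= (28.3×6.88 + 1.02×2.72)/(28.3 + 1.02) = 197.5/29.32 = 6.735 mg/L.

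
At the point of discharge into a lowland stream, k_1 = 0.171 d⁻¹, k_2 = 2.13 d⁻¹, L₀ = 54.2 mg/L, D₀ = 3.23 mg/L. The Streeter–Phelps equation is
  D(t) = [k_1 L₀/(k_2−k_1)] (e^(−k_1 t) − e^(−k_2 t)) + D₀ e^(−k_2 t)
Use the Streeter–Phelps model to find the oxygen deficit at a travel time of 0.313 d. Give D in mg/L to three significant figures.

k_1 L₀/(k_2−k_1) = 0.171×54.2/(2.13−0.171) = 9.268/1.959 = 4.731 mg/L.
e^(−k_1 t) = e^(−0.171×0.3130) = 0.9479; e^(−k_2 t) = e^(−2.13×0.3130) = 0.5134.
D = 4.731 × (0.9479 − 0.5134) + 3.23 × 0.5134 = 2.056 + 1.658 = 3.714 mg/L.

D ≈ 3.71 mg/L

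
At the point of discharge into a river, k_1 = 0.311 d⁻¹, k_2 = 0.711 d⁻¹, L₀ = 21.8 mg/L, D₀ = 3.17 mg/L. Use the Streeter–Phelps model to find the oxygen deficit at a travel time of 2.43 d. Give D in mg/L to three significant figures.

D ≈ 5.51 mg/L

k_1 L₀/(k_2−k_1) = 0.311×21.8/(0.711−0.311) = 6.780/0.4000 = 16.95 mg/L.
e^(−k_1 t) = e^(−0.311×2.430) = 0.4697; e^(−k_2 t) = e^(−0.711×2.430) = 0.1777.
D = 16.95 × (0.4697 − 0.1777) + 3.17 × 0.1777 = 4.949 + 0.5633 = 5.512 mg/L.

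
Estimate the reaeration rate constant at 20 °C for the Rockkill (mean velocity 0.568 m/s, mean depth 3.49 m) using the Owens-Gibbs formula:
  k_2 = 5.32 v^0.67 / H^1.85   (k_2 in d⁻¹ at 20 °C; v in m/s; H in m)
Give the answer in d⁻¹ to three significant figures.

k_2 ≈ 0.361 d⁻¹

k_2 = 5.32 × 0.568^0.67 / 3.49^1.85 = 5.32 × 0.6846 / 10.10 = 0.3607 d⁻¹.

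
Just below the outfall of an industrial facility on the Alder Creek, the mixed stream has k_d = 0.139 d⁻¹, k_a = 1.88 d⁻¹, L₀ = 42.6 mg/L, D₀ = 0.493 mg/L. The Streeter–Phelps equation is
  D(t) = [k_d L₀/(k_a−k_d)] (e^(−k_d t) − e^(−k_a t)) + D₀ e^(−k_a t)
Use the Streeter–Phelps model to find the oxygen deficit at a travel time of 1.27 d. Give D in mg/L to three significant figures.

D ≈ 2.58 mg/L

k_d L₀/(k_a−k_d) = 0.139×42.6/(1.88−0.139) = 5.921/1.741 = 3.401 mg/L.
e^(−k_d t) = e^(−0.139×1.270) = 0.8382; e^(−k_a t) = e^(−1.88×1.270) = 0.09185.
D = 3.401 × (0.8382 − 0.09185) + 0.493 × 0.09185 = 2.538 + 0.04528 = 2.584 mg/L.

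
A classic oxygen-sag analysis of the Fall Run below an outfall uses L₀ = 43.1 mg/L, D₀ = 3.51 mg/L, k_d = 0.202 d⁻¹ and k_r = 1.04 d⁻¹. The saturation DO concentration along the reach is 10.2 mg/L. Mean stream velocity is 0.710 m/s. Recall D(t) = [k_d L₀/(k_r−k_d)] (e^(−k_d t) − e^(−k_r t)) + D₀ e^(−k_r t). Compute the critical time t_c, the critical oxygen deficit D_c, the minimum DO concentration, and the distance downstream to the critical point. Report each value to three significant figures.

t_c = [1/(k_r−k_d)] ln[(k_r/k_d)(1 − D₀(k_r−k_d)/(k_d L₀))]
= [1/(1.04−0.202)] ln[(1.04/0.202)(1 − 3.51×0.8380/(0.202×43.1))]
= (1/0.8380) ln[5.149 × 0.6622] = 1.193 × ln(3.409) = 1.193 × 1.226 = 1.464 d.
D_c = (k_d/k_r) L₀ e^(−k_d t_c) = (0.202/1.04) × 43.1 × e^(−0.202×1.464) = 0.1942 × 43.1 × 0.7441 = 6.229 mg/L.
Minimum DO = C_s − D_c = 10.2 − 6.229 = 3.971 mg/L.
x_c = v t_c = 0.710 m/s × 1.464 d × 86400 s/d = 89780 m ≈ 89.8 km.

t_c ≈ 1.46 d; D_c ≈ 6.23 mg/L; min DO ≈ 3.97 mg/L; x_c ≈ 89.8 km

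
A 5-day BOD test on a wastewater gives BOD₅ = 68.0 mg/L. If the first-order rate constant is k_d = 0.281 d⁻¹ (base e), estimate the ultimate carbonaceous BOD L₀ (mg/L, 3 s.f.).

BOD₅ = L₀(1 − e^(−5k_d)) ⇒ L₀ = BOD₅ / (1 − e^(−5×0.281))
= 68.0 / (1 − 0.2454) = 68.0 / 0.7546 = 90.11 mg/L.

L₀ ≈ 90.1 mg/L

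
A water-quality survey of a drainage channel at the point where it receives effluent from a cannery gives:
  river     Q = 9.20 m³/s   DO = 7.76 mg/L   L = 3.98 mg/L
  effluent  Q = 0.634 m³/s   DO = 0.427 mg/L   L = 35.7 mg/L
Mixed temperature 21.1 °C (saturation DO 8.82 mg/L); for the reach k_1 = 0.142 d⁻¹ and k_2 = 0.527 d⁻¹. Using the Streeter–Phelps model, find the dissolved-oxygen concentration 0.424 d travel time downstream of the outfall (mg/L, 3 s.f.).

Mixed DO = (9.20×7.76 + 0.634×0.427)/(9.20+0.634) = 71.66/9.834 = 7.287 mg/L.
Mixed L₀ = (9.20×3.98 + 0.634×35.7)/(9.834) = 59.25/9.834 = 6.025 mg/L.
Initial deficit D₀ = C_s − DO₀ = 8.82 − 7.287 = 1.533 mg/L.
D(0.424) = [0.142×6.025/(0.527−0.142)](e^(−0.142×0.424) − e^(−0.527×0.424)) + 1.533 e^(−0.527×0.424)
= 2.222 × (0.9416 − 0.7998) + 1.533 × 0.7998 = 1.541 mg/L.
DO = 8.82 − 1.541 = 7.279 mg/L.

DO ≈ 7.28 mg/L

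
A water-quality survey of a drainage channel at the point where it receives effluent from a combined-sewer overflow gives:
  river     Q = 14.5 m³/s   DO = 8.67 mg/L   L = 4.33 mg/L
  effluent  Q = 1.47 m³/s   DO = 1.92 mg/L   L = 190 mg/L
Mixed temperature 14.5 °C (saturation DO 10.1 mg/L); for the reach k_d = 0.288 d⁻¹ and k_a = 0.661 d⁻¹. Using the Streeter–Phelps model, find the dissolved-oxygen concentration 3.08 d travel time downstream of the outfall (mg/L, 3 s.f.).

Mixed DO = (14.5×8.67 + 1.47×1.92)/(14.5+1.47) = 128.5/15.97 = 8.049 mg/L.
Mixed L₀ = (14.5×4.33 + 1.47×190)/(15.97) = 342.1/15.97 = 21.42 mg/L.
Initial deficit D₀ = C_s − DO₀ = 10.1 − 8.049 = 2.051 mg/L.
D(3.08) = [0.288×21.42/(0.661−0.288)](e^(−0.288×3.08) − e^(−0.661×3.08)) + 2.051 e^(−0.661×3.08)
= 16.54 × (0.4119 − 0.1306) + 2.051 × 0.1306 = 4.920 mg/L.
DO = 10.1 − 4.920 = 5.180 mg/L.

DO ≈ 5.18 mg/L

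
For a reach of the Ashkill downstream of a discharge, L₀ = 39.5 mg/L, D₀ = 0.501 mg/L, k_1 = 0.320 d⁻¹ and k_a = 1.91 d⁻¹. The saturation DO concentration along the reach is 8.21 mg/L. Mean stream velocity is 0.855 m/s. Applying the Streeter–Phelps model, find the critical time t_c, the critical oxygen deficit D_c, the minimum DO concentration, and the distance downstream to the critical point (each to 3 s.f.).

t_c ≈ 1.08 d; D_c ≈ 4.68 mg/L; min DO ≈ 3.53 mg/L; x_c ≈ 80.0 km

With k_a/k_1 = 5.969 and 1 − D₀(k_a−k_1)/(k_1 L₀) = 0.9370,
t_c = ln(5.969 × 0.9370) / (1.91 − 0.320) = ln(5.593) / 1.590 = 1.721/1.590 = 1.083 d.
L(t_c) = L₀ e^(−k_1 t_c) = 39.5 × 0.7072 = 27.93 mg/L, and at the critical point k_a D_c = k_1 L, so D_c = (0.320/1.91) × 27.93 = 4.680 mg/L.
Minimum DO = C_s − D_c = 8.21 − 4.680 = 3.530 mg/L.
x_c = v t_c = 0.855 m/s × 1.083 d × 86400 s/d = 79980 m ≈ 80.0 km.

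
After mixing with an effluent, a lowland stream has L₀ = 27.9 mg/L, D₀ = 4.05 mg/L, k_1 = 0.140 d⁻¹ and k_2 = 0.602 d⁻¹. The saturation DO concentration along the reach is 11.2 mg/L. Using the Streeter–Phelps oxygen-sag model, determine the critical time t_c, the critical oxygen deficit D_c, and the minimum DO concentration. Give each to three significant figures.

t_c ≈ 1.75 d; D_c ≈ 5.08 mg/L; min DO ≈ 6.12 mg/L

With k_2/k_1 = 4.300 and 1 − D₀(k_2−k_1)/(k_1 L₀) = 0.5210,
t_c = ln(4.300 × 0.5210) / (0.602 − 0.140) = ln(2.240) / 0.4620 = 0.8065/0.4620 = 1.746 d.
D_c = (k_1/k_2) L₀ e^(−k_1 t_c) = (0.140/0.602) × 27.9 × e^(−0.140×1.746) = 0.2326 × 27.9 × 0.7832 = 5.081 mg/L.
Minimum DO = C_s − D_c = 11.2 − 5.081 = 6.119 mg/L.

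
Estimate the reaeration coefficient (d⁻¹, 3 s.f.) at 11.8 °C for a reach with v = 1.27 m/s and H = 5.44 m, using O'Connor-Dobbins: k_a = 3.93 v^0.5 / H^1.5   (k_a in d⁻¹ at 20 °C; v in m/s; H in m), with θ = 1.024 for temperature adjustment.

k_a(20) = 3.93 × 1.27^0.5 / 5.44^1.5 = 3.93 × 1.127 / 12.69 = 0.3491 d⁻¹.
k_a(11.8) = 0.3491 × 1.024^(11.8−20) = 0.3491 × 0.8233 = 0.2874 d⁻¹.

k_a ≈ 0.287 d⁻¹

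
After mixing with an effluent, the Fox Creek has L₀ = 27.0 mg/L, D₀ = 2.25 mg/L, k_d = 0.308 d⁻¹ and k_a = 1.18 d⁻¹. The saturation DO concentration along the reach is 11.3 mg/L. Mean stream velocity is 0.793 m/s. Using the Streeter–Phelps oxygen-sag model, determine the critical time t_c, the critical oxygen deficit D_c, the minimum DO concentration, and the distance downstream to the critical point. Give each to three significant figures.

t_c ≈ 1.23 d; D_c ≈ 4.82 mg/L; min DO ≈ 6.48 mg/L; x_c ≈ 84.4 km

t_c = [1/(k_a−k_d)] ln[(k_a/k_d)(1 − D₀(k_a−k_d)/(k_d L₀))]
= [1/(1.18−0.308)] ln[(1.18/0.308)(1 − 2.25×0.8720/(0.308×27.0))]
= (1/0.8720) ln[3.831 × 0.7641] = 1.147 × ln(2.927) = 1.147 × 1.074 = 1.232 d.
L(t_c) = L₀ e^(−k_d t_c) = 27.0 × 0.6843 = 18.48 mg/L, and at the critical point k_a D_c = k_d L, so D_c = (0.308/1.18) × 18.48 = 4.823 mg/L.
Minimum DO = C_s − D_c = 11.3 − 4.823 = 6.477 mg/L.
x_c = v t_c = 0.793 m/s × 1.232 d × 86400 s/d = 84390 m ≈ 84.4 km.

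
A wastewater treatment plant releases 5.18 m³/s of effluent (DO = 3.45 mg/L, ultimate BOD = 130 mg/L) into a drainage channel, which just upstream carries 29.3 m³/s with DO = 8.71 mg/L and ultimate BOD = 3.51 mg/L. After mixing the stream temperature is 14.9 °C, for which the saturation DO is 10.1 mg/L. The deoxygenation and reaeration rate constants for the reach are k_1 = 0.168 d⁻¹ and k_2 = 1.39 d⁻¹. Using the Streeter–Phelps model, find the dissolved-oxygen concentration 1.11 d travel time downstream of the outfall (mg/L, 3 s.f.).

Mixed DO = (29.3×8.71 + 5.18×3.45)/(29.3+5.18) = 273.1/34.48 = 7.920 mg/L.
Mixed L₀ = (29.3×3.51 + 5.18×130)/(34.48) = 776.2/34.48 = 22.51 mg/L.
Initial deficit D₀ = C_s − DO₀ = 10.1 − 7.920 = 2.180 mg/L.
D(1.11) = [0.168×22.51/(1.39−0.168)](e^(−0.168×1.11) − e^(−1.39×1.11)) + 2.180 e^(−1.39×1.11)
= 3.095 × (0.8299 − 0.2138) + 2.180 × 0.2138 = 2.373 mg/L.
DO = 10.1 − 2.373 = 7.727 mg/L.

DO ≈ 7.73 mg/L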